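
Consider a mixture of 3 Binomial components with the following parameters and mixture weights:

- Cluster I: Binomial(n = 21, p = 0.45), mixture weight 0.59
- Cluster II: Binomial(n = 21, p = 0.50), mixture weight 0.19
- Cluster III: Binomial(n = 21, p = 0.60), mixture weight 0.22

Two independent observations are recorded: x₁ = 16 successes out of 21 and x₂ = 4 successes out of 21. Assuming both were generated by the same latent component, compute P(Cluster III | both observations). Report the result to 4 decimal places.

0.0744

By Bayes' theorem, P(k | x) = P(Z=k) f_k(x) / Σ_j P(Z=j) f_j(x).
Since both observations come from the same component, the likelihood for component k is f_k(x₁)·f_k(x₂).
  p_I = [C(21,16)·0.45^16·0.55^5 = 20349·2.82748e-06·0.0503284 = 0.00289572] × [0.00946411] = 2.74054e-05
  p_II = [C(21,16)·0.50^16·0.50^5 = 20349·1.52588e-05·0.03125 = 0.00970316] × [0.00285387] = 2.76916e-05
  p_III = [C(21,16)·0.60^16·0.40^5 = 20349·0.000282111·0.01024 = 0.0587845] × [0.000133257] = 7.83343e-06
Prior × likelihood for each component:
  P(Z=I)·p_I = 0.59 × 2.74054e-05 = 1.61692e-05
  P(Z=II)·p_II = 0.19 × 2.76916e-05 = 5.2614e-06
  P(Z=III)·p_III = 0.22 × 7.83343e-06 = 1.72335e-06
Marginal: 1.61692e-05 + 5.2614e-06 + 1.72335e-06 = 2.3154e-05
P(Cluster III | x₁,x₂) ≈ 0.0744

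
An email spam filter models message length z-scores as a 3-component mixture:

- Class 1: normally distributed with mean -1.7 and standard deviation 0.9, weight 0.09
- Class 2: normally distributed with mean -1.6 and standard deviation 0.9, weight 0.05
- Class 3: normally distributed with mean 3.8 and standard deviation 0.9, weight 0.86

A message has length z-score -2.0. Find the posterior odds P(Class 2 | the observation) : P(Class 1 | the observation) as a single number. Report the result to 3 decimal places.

The posterior odds equal the prior odds times the likelihood ratio: (w_i/w_j)·(f_i(x)/f_j(x)).
Normal densities:
  p_1 = 0.419315
  p_2 = 0.401582
  p_3 = 4.24967e-10
0.0200791 / 0.0377383 ≈ 0.532

0.532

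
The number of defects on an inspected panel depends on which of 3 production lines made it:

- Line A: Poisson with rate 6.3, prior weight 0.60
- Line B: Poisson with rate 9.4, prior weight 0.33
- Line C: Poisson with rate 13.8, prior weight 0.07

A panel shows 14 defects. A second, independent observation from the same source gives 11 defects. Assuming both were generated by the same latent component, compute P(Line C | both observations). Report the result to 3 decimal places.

P(component k | x) = π_k·f_k(x) / marginal(x), where marginal(x) = Σ_j π_j·f_j(x).
Since both observations come from the same component, the likelihood for component k is f_k(x₁)·f_k(x₂).
  f_A = [0.00326817] × [0.0285453] = 9.32909e-05
  f_B = [0.0399037] × [0.104926] = 0.00418693
  f_C = [0.105836] × [0.0879529] = 0.00930862
Unnormalised posteriors:
  π_A·f_A = 0.60 × 9.32909e-05 = 5.59745e-05
  π_B·f_B = 0.33 × 0.00418693 = 0.00138169
  π_C·f_C = 0.07 × 0.00930862 = 0.000651604
Denominator: 5.59745e-05 + 0.00138169 + 0.000651604 = 0.00208927
P(Line C | x₁, x₂) ≈ 0.312

0.312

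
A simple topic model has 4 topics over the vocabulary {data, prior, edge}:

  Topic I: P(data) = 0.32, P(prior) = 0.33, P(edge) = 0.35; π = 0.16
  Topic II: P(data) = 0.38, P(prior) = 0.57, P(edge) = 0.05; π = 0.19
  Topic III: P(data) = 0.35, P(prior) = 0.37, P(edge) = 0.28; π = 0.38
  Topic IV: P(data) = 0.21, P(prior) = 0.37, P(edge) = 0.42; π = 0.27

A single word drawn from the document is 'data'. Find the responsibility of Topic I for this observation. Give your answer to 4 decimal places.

Posterior ∝ prior × likelihood, so P(k | x) ∝ w_k f_k(x); normalise over all components.
Component likelihoods at x = 'data':
  f_I = 0.32
  f_II = 0.38
  f_III = 0.35
  f_IV = 0.21
Unnormalised posteriors:
  w_I·f_I = 0.16 × 0.32 = 0.0512
  w_II·f_II = 0.19 × 0.38 = 0.0722
  w_III·f_III = 0.38 × 0.35 = 0.133
  w_IV·f_IV = 0.27 × 0.21 = 0.0567
Evidence: 0.0512 + 0.0722 + 0.133 + 0.0567 = 0.3131
So the posterior for Topic I is 0.0512 / 0.3131 ≈ 0.1635.

0.1635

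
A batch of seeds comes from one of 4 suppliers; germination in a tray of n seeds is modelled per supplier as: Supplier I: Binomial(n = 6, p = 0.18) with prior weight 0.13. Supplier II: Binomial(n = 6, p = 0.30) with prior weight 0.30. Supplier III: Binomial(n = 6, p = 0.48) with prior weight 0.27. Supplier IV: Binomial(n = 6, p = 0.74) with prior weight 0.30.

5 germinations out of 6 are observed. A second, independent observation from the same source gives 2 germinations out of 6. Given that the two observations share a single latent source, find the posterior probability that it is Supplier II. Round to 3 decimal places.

P(component k | x) = π_k·f_k(x) / marginal(x), where marginal(x) = Σ_j π_j·f_j(x).
Since both observations come from the same component, the likelihood for component k is f_k(x₁)·f_k(x₂).
  p_I = [C(6,5)·0.18^5·0.82^1 = 6·0.000188957·0.82 = 0.000929667] × [0.219731] = 0.000204277
  p_II = [C(6,5)·0.30^5·0.70^1 = 6·0.00243·0.7 = 0.010206] × [0.324135] = 0.00330812
  p_III = [C(6,5)·0.48^5·0.52^1 = 6·0.0254804·0.52 = 0.0794988] × [0.252689] = 0.0200885
  p_IV = [C(6,5)·0.74^5·0.26^1 = 6·0.221901·0.26 = 0.346165] × [0.037536] = 0.0129937
Multiply by the mixture weights:
  π_I·p_I = 0.13 × 0.000204277 = 2.6556e-05
  π_II·p_II = 0.30 × 0.00330812 = 0.000992437
  π_III·p_III = 0.27 × 0.0200885 = 0.0054239
  π_IV·p_IV = 0.30 × 0.0129937 = 0.0038981
Normaliser: 2.6556e-05 + 0.000992437 + 0.0054239 + 0.0038981 = 0.010341
Responsibility of Supplier II: 0.000992437 / 0.010341 ≈ 0.096

0.096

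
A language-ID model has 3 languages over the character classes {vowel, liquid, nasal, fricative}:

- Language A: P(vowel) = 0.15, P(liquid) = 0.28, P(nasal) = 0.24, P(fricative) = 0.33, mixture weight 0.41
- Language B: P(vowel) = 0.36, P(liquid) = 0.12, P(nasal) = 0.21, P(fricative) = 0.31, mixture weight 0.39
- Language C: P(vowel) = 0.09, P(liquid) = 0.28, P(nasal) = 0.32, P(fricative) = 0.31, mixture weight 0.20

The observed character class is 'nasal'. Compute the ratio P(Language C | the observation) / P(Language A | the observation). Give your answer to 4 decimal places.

0.6504

The posterior odds equal the prior odds times the likelihood ratio: (π_i/π_j)·(f_i(x)/f_j(x)).
Component likelihoods at x = 'nasal':
  L_A = P(nasal | comp) = 0.24
  L_B = P(nasal | comp) = 0.21
  L_C = P(nasal | comp) = 0.32
Posterior odds = (π_C·L_C) / (π_A·L_A) = (0.20·0.32) / (0.41·0.24) = 0.064 / 0.0984 ≈ 0.6504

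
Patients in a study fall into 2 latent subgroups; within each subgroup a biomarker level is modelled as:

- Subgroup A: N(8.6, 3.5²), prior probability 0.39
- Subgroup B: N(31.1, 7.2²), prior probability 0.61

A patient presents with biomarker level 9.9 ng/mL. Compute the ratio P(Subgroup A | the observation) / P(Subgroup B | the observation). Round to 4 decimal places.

Since P(k|x) ∝ π_k f_k(x), the posterior odds are π_i f_i(x) / (π_j f_j(x)).
Component likelihoods at x = 9.9 ng/mL:
  p_A = (1/(3.5·√(2π)))·exp(−(9.9−8.6)²/(2·3.5²)) = 0.113984·exp(-0.06898) = 0.106386
  p_B = (1/(7.2·√(2π)))·exp(−(9.9−31.1)²/(2·7.2²)) = 0.055409·exp(-4.33488) = 0.000726047
Odds = (0.39/0.61) × (0.106386/0.000726047) = 0.639344 × 146.528 ≈ 93.6817

93.6817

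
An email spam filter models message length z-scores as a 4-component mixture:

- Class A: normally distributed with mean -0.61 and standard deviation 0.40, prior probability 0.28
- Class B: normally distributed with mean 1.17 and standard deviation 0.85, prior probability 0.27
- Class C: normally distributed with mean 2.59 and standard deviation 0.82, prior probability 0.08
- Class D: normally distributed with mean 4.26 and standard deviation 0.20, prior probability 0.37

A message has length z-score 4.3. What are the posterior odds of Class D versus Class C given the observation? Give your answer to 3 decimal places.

163.504

Posterior odds = (π_i f_i(x)) / (π_j f_j(x)); the normalising sum cancels.
Component likelihoods at x = 4.3:
  p_A = (1/(0.40·√(2π)))·exp(−(4.3−-0.61)²/(2·0.40²)) = 0.997356·exp(-75.33781) = 1.9057e-33
  p_B = (1/(0.85·√(2π)))·exp(−(4.3−1.17)²/(2·0.85²)) = 0.469344·exp(-6.77986) = 0.000533377
  p_C = (1/(0.82·√(2π)))·exp(−(4.3−2.59)²/(2·0.82²)) = 0.486515·exp(-2.17438) = 0.0553066
  p_D = (1/(0.20·√(2π)))·exp(−(4.3−4.26)²/(2·0.20²)) = 1.994711·exp(-0.02000) = 1.95521
Odds = (0.37/0.08) × (1.95521/0.0553066) = 4.625 × 35.3523 ≈ 163.504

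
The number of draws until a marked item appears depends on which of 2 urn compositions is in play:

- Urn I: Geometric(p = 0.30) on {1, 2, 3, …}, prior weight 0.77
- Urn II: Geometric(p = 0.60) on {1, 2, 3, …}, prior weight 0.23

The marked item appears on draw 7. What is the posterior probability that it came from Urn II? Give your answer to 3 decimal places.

Posterior ∝ prior × likelihood, so P(k | x) ∝ w_k f_k(x); normalise over all components.
Evaluate each component's likelihood at the observed value:
  p_I = 0.30·(1−0.30)^6 = 0.30·0.117649 = 0.0352947
  p_II = 0.60·(1−0.60)^6 = 0.60·0.004096 = 0.0024576
Weight by the priors:
  w_I·p_I = 0.77 × 0.0352947 = 0.0271769
  w_II·p_II = 0.23 × 0.0024576 = 0.000565248
Marginal: 0.0271769 + 0.000565248 = 0.0277422
So the posterior for Urn II is 0.000565248 / 0.0277422 ≈ 0.020.

0.020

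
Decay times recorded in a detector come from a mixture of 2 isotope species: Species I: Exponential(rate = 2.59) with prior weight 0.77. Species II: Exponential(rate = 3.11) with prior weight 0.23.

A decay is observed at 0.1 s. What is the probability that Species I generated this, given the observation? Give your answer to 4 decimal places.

0.7460

Posterior ∝ prior × likelihood, so P(k | x) ∝ π_k f_k(x); normalise over all components.
Component likelihoods at x = 0.1 s:
  p_I = 1.99902
  p_II = 2.27874
Prior × likelihood for each component:
  π_I·p_I = 0.77 × 1.99902 = 1.53925
  π_II·p_II = 0.23 × 2.27874 = 0.52411
Denominator: 1.53925 + 0.52411 = 2.06336
P(Species I | data) = 1.53925 / 2.06336 ≈ 0.7460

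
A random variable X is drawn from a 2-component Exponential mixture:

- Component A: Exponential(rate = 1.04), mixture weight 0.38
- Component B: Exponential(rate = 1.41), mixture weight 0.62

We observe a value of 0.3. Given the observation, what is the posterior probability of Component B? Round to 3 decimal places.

P(component k | x) = π_k·f_k(x) / marginal(x), where marginal(x) = Σ_j π_j·f_j(x).
Exponential densities:
  p_A = 0.761261
  p_B = 0.923661
Unnormalised posteriors:
  π_A·p_A = 0.38 × 0.761261 = 0.289279
  π_B·p_B = 0.62 × 0.923661 = 0.57267
Marginal: 0.289279 + 0.57267 = 0.861949
So the posterior for Component B is 0.57267 / 0.861949 ≈ 0.664.

0.664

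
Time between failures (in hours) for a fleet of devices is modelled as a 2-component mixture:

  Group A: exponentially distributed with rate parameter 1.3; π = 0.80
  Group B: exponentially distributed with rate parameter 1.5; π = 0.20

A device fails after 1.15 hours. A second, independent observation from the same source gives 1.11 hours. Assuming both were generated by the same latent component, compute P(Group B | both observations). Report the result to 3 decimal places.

Apply Bayes' rule: the posterior for each component is proportional to its prior times its likelihood at x.
Since both observations come from the same component, the likelihood for component k is f_k(x₁)·f_k(x₂).
  L_A = [0.291523] × [0.307083] = 0.0895219
  L_B = [0.26726] × [0.283786] = 0.0758445
Prior × likelihood for each component:
  π_A·L_A = 0.80 × 0.0895219 = 0.0716176
  π_B·L_B = 0.20 × 0.0758445 = 0.0151689
Denominator: 0.0716176 + 0.0151689 = 0.0867865
P(Group B | x₁, x₂) ≈ 0.175

0.175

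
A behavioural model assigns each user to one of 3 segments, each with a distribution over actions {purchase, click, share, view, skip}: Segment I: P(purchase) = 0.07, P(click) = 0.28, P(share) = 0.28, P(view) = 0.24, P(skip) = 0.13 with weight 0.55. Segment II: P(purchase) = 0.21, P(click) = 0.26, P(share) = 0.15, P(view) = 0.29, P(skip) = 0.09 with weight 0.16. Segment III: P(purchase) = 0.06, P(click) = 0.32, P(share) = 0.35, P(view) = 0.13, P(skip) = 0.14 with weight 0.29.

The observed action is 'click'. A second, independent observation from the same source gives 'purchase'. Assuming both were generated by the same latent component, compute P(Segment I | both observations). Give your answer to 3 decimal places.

By Bayes' theorem, P(k | x) = π_k f_k(x) / Σ_j π_j f_j(x).
Since both observations come from the same component, the likelihood for component k is f_k(x₁)·f_k(x₂).
  L_I = [0.28] × [0.07] = 0.0196
  L_II = [0.26] × [0.21] = 0.0546
  L_III = [0.32] × [0.06] = 0.0192
Multiply by the mixture weights:
  π_I·L_I = 0.55 × 0.0196 = 0.01078
  π_II·L_II = 0.16 × 0.0546 = 0.008736
  π_III·L_III = 0.29 × 0.0192 = 0.005568
Denominator: 0.01078 + 0.008736 + 0.005568 = 0.025084
P(Segment I | x₁, x₂) = 0.01078 / 0.025084 ≈ 0.430

0.430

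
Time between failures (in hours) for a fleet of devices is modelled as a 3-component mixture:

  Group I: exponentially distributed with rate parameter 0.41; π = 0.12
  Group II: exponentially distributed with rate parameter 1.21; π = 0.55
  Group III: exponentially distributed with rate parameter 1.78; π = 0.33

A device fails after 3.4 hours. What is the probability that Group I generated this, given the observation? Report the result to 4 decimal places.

Posterior ∝ prior × likelihood, so P(k | x) ∝ π_k f_k(x); normalise over all components.
Exponential densities:
  L_I = 0.41·e^(−0.41·3.4) = 0.41·e^(−1.3940) = 0.101713
  L_II = 1.21·e^(−1.21·3.4) = 1.21·e^(−4.1140) = 0.0197742
  L_III = 1.78·e^(−1.78·3.4) = 1.78·e^(−6.0520) = 0.00418861
Prior × likelihood for each component:
  π_I·L_I = 0.12 × 0.101713 = 0.0122056
  π_II·L_II = 0.55 × 0.0197742 = 0.0108758
  π_III·L_III = 0.33 × 0.00418861 = 0.00138224
Sum: 0.0122056 + 0.0108758 + 0.00138224 = 0.0244636
P(Group I | the observation) = 0.0122056 / 0.0244636 ≈ 0.4989

0.4989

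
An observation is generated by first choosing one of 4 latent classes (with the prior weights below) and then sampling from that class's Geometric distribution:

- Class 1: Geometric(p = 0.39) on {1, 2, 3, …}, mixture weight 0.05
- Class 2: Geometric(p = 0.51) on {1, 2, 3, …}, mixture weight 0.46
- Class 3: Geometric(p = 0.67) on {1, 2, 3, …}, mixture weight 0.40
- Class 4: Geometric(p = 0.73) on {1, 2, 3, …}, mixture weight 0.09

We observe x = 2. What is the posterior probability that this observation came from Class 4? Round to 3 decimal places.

Posterior ∝ prior × likelihood, so P(k | x) ∝ π_k f_k(x); normalise over all components.
Evaluate each component's likelihood at the observed value:
  f_1 = 0.2379
  f_2 = 0.2499
  f_3 = 0.2211
  f_4 = 0.1971
Prior × likelihood for each component:
  π_1·f_1 = 0.05 × 0.2379 = 0.011895
  π_2·f_2 = 0.46 × 0.2499 = 0.114954
  π_3·f_3 = 0.40 × 0.2211 = 0.08844
  π_4·f_4 = 0.09 × 0.1971 = 0.017739
Marginal: 0.011895 + 0.114954 + 0.08844 + 0.017739 = 0.233028
Responsibility of Class 4: 0.017739 / 0.233028 ≈ 0.076

0.076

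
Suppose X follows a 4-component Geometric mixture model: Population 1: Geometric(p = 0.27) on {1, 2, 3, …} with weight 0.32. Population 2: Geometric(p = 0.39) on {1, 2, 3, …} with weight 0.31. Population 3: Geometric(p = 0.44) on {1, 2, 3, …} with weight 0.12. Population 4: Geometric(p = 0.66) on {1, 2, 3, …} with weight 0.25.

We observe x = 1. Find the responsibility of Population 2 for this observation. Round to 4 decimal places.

By Bayes' theorem, P(k | x) = P(Z=k) f_k(x) / Σ_j P(Z=j) f_j(x).
Geometric probabilities:
  f_1 = 0.27·(1−0.27)^0 = 0.27·1 = 0.27
  f_2 = 0.39·(1−0.39)^0 = 0.39·1 = 0.39
  f_3 = 0.44·(1−0.44)^0 = 0.44·1 = 0.44
  f_4 = 0.66·(1−0.66)^0 = 0.66·1 = 0.66
Multiply by the mixture weights:
  P(Z=1)·f_1 = 0.32 × 0.27 = 0.0864
  P(Z=2)·f_2 = 0.31 × 0.39 = 0.1209
  P(Z=3)·f_3 = 0.12 × 0.44 = 0.0528
  P(Z=4)·f_4 = 0.25 × 0.66 = 0.165
Evidence: 0.0864 + 0.1209 + 0.0528 + 0.165 = 0.4251
So the posterior for Population 2 is 0.1209 / 0.4251 ≈ 0.2844.

0.2844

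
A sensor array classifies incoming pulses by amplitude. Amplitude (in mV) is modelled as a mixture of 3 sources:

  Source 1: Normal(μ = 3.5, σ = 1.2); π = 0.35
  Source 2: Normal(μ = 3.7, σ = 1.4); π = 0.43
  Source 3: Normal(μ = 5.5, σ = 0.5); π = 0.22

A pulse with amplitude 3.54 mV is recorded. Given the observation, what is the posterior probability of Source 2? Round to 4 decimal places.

P(component k | x) = π_k·f_k(x) / marginal(x), where marginal(x) = Σ_j π_j·f_j(x).
Evaluate each component's likelihood at the observed value:
  L_1 = 0.332267
  L_2 = 0.283104
  L_3 = 0.000367425
Unnormalised posteriors:
  π_1·L_1 = 0.35 × 0.332267 = 0.116294
  π_2·L_2 = 0.43 × 0.283104 = 0.121735
  π_3·L_3 = 0.22 × 0.000367425 = 8.08335e-05
Normaliser: 0.116294 + 0.121735 + 8.08335e-05 = 0.238109
Responsibility of Source 2: 0.121735 / 0.238109 ≈ 0.5113

0.5113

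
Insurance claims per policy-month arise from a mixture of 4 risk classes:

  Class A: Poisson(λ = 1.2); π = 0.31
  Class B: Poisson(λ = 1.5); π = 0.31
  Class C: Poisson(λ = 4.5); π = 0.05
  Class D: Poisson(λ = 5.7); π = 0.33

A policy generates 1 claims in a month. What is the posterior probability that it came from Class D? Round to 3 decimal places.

0.028

Apply Bayes' rule: the posterior for each component is proportional to its prior times its likelihood at x.
Component likelihoods at x = 1 claims:
  p_A = 0.361433
  p_B = 0.334695
  p_C = 0.0499905
  p_D = 0.019072
Prior × likelihood for each component:
  P(Z=A)·p_A = 0.31 × 0.361433 = 0.112044
  P(Z=B)·p_B = 0.31 × 0.334695 = 0.103756
  P(Z=C)·p_C = 0.05 × 0.0499905 = 0.00249952
  P(Z=D)·p_D = 0.33 × 0.019072 = 0.00629376
Normaliser: 0.112044 + 0.103756 + 0.00249952 + 0.00629376 = 0.224593
P(Class D | data) = 0.00629376 / 0.224593 ≈ 0.028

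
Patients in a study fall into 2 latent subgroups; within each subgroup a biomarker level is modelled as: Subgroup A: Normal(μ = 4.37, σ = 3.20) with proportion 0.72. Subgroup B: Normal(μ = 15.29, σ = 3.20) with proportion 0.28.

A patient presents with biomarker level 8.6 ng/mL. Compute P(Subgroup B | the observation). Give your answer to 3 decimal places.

Apply Bayes' rule: the posterior for each component is proportional to its prior times its likelihood at x.
Component likelihoods at x = 8.6 ng/mL:
  f_A = 0.0520388
  f_B = 0.0140175
Prior × likelihood for each component:
  w_A·f_A = 0.72 × 0.0520388 = 0.0374679
  w_B·f_B = 0.28 × 0.0140175 = 0.00392491
Normaliser: 0.0374679 + 0.00392491 = 0.0413928
So the posterior for Subgroup B is 0.00392491 / 0.0413928 ≈ 0.095.

0.095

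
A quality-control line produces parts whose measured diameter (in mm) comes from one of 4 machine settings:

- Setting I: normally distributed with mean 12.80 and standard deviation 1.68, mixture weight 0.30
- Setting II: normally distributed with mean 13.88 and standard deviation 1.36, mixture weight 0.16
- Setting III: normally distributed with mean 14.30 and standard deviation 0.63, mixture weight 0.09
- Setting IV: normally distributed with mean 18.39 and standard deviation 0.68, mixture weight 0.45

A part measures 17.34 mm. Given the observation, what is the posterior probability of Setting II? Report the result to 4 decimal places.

0.0220

Apply Bayes' rule: the posterior for each component is proportional to its prior times its likelihood at x.
Evaluate each component's likelihood at the observed value:
  p_I = (1/(1.68·√(2π)))·exp(−(17.34−12.80)²/(2·1.68²)) = 0.237466·exp(-3.65143) = 0.00616317
  p_II = (1/(1.36·√(2π)))·exp(−(17.34−13.88)²/(2·1.36²)) = 0.293340·exp(-3.23627) = 0.0115313
  p_III = (1/(0.63·√(2π)))·exp(−(17.34−14.30)²/(2·0.63²)) = 0.633242·exp(-11.64223) = 5.56435e-06
  p_IV = (1/(0.68·√(2π)))·exp(−(17.34−18.39)²/(2·0.68²)) = 0.586680·exp(-1.19215) = 0.178097
Weight by the priors:
  π_I·p_I = 0.30 × 0.00616317 = 0.00184895
  π_II·p_II = 0.16 × 0.0115313 = 0.00184501
  π_III·p_III = 0.09 × 5.56435e-06 = 5.00792e-07
  π_IV·p_IV = 0.45 × 0.178097 = 0.0801437
Normaliser: 0.00184895 + 0.00184501 + 5.00792e-07 + 0.0801437 = 0.0838382
P(Setting II | x) ≈ 0.0220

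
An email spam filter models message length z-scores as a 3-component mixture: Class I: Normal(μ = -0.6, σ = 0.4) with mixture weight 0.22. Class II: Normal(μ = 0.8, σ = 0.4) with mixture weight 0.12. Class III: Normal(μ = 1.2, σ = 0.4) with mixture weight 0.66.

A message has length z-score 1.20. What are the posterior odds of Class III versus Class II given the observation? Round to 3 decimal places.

Only the two components matter; the odds are (P(Z=i) f_i(x)) / (P(Z=j) f_j(x)).
Evaluate each component's likelihood at the observed value:
  L_I = (1/(0.4·√(2π)))·exp(−(1.20−-0.6)²/(2·0.4²)) = 0.997356·exp(-10.12500) = 3.99594e-05
  L_II = (1/(0.4·√(2π)))·exp(−(1.20−0.8)²/(2·0.4²)) = 0.997356·exp(-0.50000) = 0.604927
  L_III = (1/(0.4·√(2π)))·exp(−(1.20−1.2)²/(2·0.4²)) = 0.997356·exp(-0.00000) = 0.997356
Odds = (0.66/0.12) × (0.997356/0.604927) = 5.5 × 1.64872 ≈ 9.068

9.068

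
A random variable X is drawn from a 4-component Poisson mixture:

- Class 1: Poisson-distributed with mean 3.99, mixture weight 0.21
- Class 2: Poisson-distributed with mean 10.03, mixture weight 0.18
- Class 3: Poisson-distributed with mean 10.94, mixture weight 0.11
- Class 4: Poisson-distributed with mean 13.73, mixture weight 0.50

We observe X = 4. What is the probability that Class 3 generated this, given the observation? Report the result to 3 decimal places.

0.025

Apply Bayes' rule: the posterior for each component is proportional to its prior times its likelihood at x.
Component likelihoods at x = 4:
  L_1 = e^(−3.99)·3.99^4/4! = 0.195364
  L_2 = e^(−10.03)·10.03^4/4! = 0.0185789
  L_3 = e^(−10.94)·10.94^4/4! = 0.0105846
  L_4 = e^(−13.73)·13.73^4/4! = 0.0016129
Prior × likelihood for each component:
  π_1·L_1 = 0.21 × 0.195364 = 0.0410265
  π_2·L_2 = 0.18 × 0.0185789 = 0.00334419
  π_3·L_3 = 0.11 × 0.0105846 = 0.00116431
  π_4·L_4 = 0.50 × 0.0016129 = 0.00080645
Normaliser: 0.0410265 + 0.00334419 + 0.00116431 + 0.00080645 = 0.0463415
So the posterior for Class 3 is 0.00116431 / 0.0463415 ≈ 0.025.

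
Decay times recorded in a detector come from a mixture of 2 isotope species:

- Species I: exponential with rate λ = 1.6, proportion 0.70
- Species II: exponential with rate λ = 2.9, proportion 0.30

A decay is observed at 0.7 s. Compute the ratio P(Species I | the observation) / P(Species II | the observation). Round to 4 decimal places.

The posterior odds equal the prior odds times the likelihood ratio: (π_i/π_j)·(f_i(x)/f_j(x)).
Exponential densities:
  f_I = 0.522048
  f_II = 0.380873
Posterior odds = (π_I·f_I) / (π_II·f_II) = (0.70·0.522048) / (0.30·0.380873) = 0.365433 / 0.114262 ≈ 3.1982

3.1982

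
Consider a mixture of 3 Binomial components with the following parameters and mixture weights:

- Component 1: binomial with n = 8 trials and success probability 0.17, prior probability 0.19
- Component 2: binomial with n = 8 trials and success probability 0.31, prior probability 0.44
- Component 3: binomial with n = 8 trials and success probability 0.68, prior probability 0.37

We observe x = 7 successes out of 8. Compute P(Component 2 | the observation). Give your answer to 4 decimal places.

Posterior ∝ prior × likelihood, so P(k | x) ∝ π_k f_k(x); normalise over all components.
Binomial probabilities:
  L_1 = 2.72465e-05
  L_2 = 0.0015187
  L_3 = 0.172109
Multiply by the mixture weights:
  π_1·L_1 = 0.19 × 2.72465e-05 = 5.17683e-06
  π_2·L_2 = 0.44 × 0.0015187 = 0.000668226
  π_3·L_3 = 0.37 × 0.172109 = 0.0636802
Normaliser: 5.17683e-06 + 0.000668226 + 0.0636802 = 0.0643536
Responsibility of Component 2: 0.000668226 / 0.0643536 ≈ 0.0104

0.0104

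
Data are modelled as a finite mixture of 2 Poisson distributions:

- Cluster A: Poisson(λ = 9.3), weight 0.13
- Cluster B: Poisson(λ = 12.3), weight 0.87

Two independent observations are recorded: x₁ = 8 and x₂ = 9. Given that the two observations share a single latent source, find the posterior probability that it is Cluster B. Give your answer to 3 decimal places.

By Bayes' theorem, P(k | x) = w_k f_k(x) / Σ_j w_j f_j(x).
Since both observations come from the same component, the likelihood for component k is f_k(x₁)·f_k(x₂).
  L_A = [e^(−9.3)·9.3^8/8! = 0.126883] × [0.131113] = 0.016636
  L_B = [e^(−12.3)·12.3^8/8! = 0.0591423] × [0.0808278] = 0.00478034
Weight by the priors:
  w_A·L_A = 0.13 × 0.016636 = 0.00216268
  w_B·L_B = 0.87 × 0.00478034 = 0.0041589
Sum: 0.00216268 + 0.0041589 = 0.00632158
P(Cluster B | x₁,x₂) ≈ 0.658

0.658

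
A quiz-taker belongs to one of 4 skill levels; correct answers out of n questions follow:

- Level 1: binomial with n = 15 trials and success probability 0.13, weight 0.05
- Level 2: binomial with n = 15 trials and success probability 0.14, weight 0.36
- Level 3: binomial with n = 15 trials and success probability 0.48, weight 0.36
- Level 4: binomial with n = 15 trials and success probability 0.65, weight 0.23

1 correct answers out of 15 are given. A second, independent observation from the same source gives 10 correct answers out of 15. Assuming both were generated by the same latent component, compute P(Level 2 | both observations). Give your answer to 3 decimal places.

P(component k | x) = P(Z=k)·f_k(x) / marginal(x), where marginal(x) = Σ_j P(Z=j)·f_j(x).
Since both observations come from the same component, the likelihood for component k is f_k(x₁)·f_k(x₂).
  L_1 = [0.277526] × [2.06341e-06] = 5.7265e-07
  L_2 = [0.254213] × [4.08628e-06] = 1.03878e-06
  L_3 = [0.000760991] × [0.0741284] = 5.6411e-05
  L_4 = [4.03606e-06] × [0.212339] = 8.57011e-07
Prior × likelihood for each component:
  P(Z=1)·L_1 = 0.05 × 5.7265e-07 = 2.86325e-08
  P(Z=2)·L_2 = 0.36 × 1.03878e-06 = 3.73963e-07
  P(Z=3)·L_3 = 0.36 × 5.6411e-05 = 2.0308e-05
  P(Z=4)·L_4 = 0.23 × 8.57011e-07 = 1.97113e-07
Evidence: 2.86325e-08 + 3.73963e-07 + 2.0308e-05 + 1.97113e-07 = 2.09077e-05
So the posterior for Level 2 is 3.73963e-07 / 2.09077e-05 ≈ 0.018.

0.018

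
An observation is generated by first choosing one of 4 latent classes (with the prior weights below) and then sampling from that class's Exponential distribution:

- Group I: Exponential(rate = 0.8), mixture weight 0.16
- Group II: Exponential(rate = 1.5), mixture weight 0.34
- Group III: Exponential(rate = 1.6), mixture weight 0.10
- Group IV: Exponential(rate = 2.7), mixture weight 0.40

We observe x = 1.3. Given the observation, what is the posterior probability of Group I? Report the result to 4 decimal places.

By Bayes' theorem, P(k | x) = π_k f_k(x) / Σ_j π_j f_j(x).
Exponential densities:
  L_I = 0.8·e^(−0.8·1.3) = 0.8·e^(−1.0400) = 0.282764
  L_II = 1.5·e^(−1.5·1.3) = 1.5·e^(−1.9500) = 0.213411
  L_III = 1.6·e^(−1.6·1.3) = 1.6·e^(−2.0800) = 0.199888
  L_IV = 2.7·e^(−2.7·1.3) = 2.7·e^(−3.5100) = 0.0807217
Weight by the priors:
  π_I·L_I = 0.16 × 0.282764 = 0.0452422
  π_II·L_II = 0.34 × 0.213411 = 0.0725598
  π_III·L_III = 0.10 × 0.199888 = 0.0199888
  π_IV·L_IV = 0.40 × 0.0807217 = 0.0322887
Sum: 0.0452422 + 0.0725598 + 0.0199888 + 0.0322887 = 0.170079
P(Group I | 1.3) ≈ 0.2660

0.2660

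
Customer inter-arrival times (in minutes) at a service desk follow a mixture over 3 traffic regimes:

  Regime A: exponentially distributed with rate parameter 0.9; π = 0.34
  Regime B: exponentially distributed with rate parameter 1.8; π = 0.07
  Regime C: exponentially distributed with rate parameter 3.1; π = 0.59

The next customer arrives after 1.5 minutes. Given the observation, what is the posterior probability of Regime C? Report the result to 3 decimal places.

0.166

P(component k | x) = P(Z=k)·f_k(x) / marginal(x), where marginal(x) = Σ_j P(Z=j)·f_j(x).
Component likelihoods at x = 1.5 minutes:
  f_A = 0.9·e^(−0.9·1.5) = 0.9·e^(−1.3500) = 0.233316
  f_B = 1.8·e^(−1.8·1.5) = 1.8·e^(−2.7000) = 0.12097
  f_C = 3.1·e^(−3.1·1.5) = 3.1·e^(−4.6500) = 0.029641
Prior × likelihood for each component:
  P(Z=A)·f_A = 0.34 × 0.233316 = 0.0793275
  P(Z=B)·f_B = 0.07 × 0.12097 = 0.00846789
  P(Z=C)·f_C = 0.59 × 0.029641 = 0.0174882
Sum: 0.0793275 + 0.00846789 + 0.0174882 = 0.105284
So the posterior for Regime C is 0.0174882 / 0.105284 ≈ 0.166.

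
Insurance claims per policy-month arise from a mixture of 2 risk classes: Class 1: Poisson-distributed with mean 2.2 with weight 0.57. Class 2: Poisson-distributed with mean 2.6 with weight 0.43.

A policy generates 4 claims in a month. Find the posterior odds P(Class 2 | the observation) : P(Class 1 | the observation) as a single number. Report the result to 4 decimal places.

0.9865

Posterior odds = (w_i f_i(x)) / (w_j f_j(x)); the normalising sum cancels.
Component likelihoods at x = 4 claims:
  p_1 = e^(−2.2)·2.2^4/4! = 0.108151
  p_2 = e^(−2.6)·2.6^4/4! = 0.141422
0.0608114 / 0.0616462 ≈ 0.9865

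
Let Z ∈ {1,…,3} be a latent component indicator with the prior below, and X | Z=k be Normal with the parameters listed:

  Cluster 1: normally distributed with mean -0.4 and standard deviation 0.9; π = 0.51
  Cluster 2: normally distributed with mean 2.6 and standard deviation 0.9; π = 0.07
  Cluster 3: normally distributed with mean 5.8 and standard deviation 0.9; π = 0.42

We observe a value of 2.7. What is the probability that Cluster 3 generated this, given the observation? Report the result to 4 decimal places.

The responsibility of component k is π_k f_k(x) divided by Σ_j π_j f_j(x).
Normal densities:
  L_1 = (1/(0.9·√(2π)))·exp(−(2.7−-0.4)²/(2·0.9²)) = 0.443269·exp(-5.93210) = 0.00117595
  L_2 = (1/(0.9·√(2π)))·exp(−(2.7−2.6)²/(2·0.9²)) = 0.443269·exp(-0.00617) = 0.440541
  L_3 = (1/(0.9·√(2π)))·exp(−(2.7−5.8)²/(2·0.9²)) = 0.443269·exp(-5.93210) = 0.00117595
Weight by the priors:
  π_1·L_1 = 0.51 × 0.00117595 = 0.000599736
  π_2·L_2 = 0.07 × 0.440541 = 0.0308379
  π_3·L_3 = 0.42 × 0.00117595 = 0.0004939
Normaliser: 0.000599736 + 0.0308379 + 0.0004939 = 0.0319315
Responsibility of Cluster 3: 0.0004939 / 0.0319315 ≈ 0.0155

0.0155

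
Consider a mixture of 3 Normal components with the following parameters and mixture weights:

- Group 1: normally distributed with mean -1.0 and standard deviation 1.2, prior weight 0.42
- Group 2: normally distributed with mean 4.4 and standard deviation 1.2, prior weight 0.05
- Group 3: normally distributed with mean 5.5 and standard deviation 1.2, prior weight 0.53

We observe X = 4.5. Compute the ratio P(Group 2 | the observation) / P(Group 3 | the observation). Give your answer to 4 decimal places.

Posterior odds = (w_i f_i(x)) / (w_j f_j(x)); the normalising sum cancels.
Component likelihoods at x = 4.5:
  p_1 = 9.12281e-06
  p_2 = 0.3313
  p_3 = 0.234927
Posterior odds = (w_2·p_2) / (w_3·p_3) = (0.05·0.3313) / (0.53·0.234927) = 0.016565 / 0.124511 ≈ 0.1330

0.1330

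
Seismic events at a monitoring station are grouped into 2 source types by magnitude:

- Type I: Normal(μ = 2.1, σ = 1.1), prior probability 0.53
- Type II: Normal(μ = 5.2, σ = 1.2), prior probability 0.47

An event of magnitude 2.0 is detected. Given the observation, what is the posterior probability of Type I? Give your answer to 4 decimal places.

By Bayes' theorem, P(k | x) = π_k f_k(x) / Σ_j π_j f_j(x).
Evaluate each component's likelihood at the observed value:
  L_I = 0.361179
  L_II = 0.00949666
Unnormalised posteriors:
  π_I·L_I = 0.53 × 0.361179 = 0.191425
  π_II·L_II = 0.47 × 0.00949666 = 0.00446343
Normaliser: 0.191425 + 0.00446343 = 0.195888
P(Type I | data) ≈ 0.9772

0.9772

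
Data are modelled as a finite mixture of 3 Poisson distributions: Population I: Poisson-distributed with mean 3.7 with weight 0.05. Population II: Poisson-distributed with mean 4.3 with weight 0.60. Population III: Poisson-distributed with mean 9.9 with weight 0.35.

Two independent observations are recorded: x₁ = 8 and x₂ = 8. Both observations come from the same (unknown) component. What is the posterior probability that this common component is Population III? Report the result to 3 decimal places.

By Bayes' theorem, P(k | x) = π_k f_k(x) / Σ_j π_j f_j(x).
Since both observations come from the same component, the likelihood for component k is f_k(x₁)·f_k(x₂).
  L_I = [e^(−3.7)·3.7^8/8! = 0.0215379] × [0.0215379] = 0.000463882
  L_II = [e^(−4.3)·4.3^8/8! = 0.0393333] × [0.0393333] = 0.00154711
  L_III = [e^(−9.9)·9.9^8/8! = 0.114827] × [0.114827] = 0.0131853
Prior × likelihood for each component:
  π_I·L_I = 0.05 × 0.000463882 = 2.31941e-05
  π_II·L_II = 0.60 × 0.00154711 = 0.000928267
  π_III·L_III = 0.35 × 0.0131853 = 0.00461487
Marginal: 2.31941e-05 + 0.000928267 + 0.00461487 = 0.00556633
P(Population III | x₁, x₂) ≈ 0.829

0.829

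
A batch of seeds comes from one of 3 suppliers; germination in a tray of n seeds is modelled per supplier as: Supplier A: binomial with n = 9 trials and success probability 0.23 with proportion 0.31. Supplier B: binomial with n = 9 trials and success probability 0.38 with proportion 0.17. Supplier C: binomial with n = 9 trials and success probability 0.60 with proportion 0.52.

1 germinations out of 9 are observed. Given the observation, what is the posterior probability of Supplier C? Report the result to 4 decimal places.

0.0196

Apply Bayes' rule: the posterior for each component is proportional to its prior times its likelihood at x.
Component likelihoods at x = 1 germinations out of 9:
  L_A = C(9,1)·0.23^1·0.77^8 = 9·0.23·0.123574 = 0.255797
  L_B = C(9,1)·0.38^1·0.62^8 = 9·0.38·0.021834 = 0.0746723
  L_C = C(9,1)·0.60^1·0.40^8 = 9·0.6·0.00065536 = 0.00353894
Unnormalised posteriors:
  π_A·L_A = 0.31 × 0.255797 = 0.0792972
  π_B·L_B = 0.17 × 0.0746723 = 0.0126943
  π_C·L_C = 0.52 × 0.00353894 = 0.00184025
Sum: 0.0792972 + 0.0126943 + 0.00184025 = 0.0938317
So the posterior for Supplier C is 0.00184025 / 0.0938317 ≈ 0.0196.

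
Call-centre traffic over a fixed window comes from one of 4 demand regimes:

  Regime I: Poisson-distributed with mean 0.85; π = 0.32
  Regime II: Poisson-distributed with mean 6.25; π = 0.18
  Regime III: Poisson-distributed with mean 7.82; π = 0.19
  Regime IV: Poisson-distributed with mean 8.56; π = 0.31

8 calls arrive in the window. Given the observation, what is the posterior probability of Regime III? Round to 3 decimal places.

Apply Bayes' rule: the posterior for each component is proportional to its prior times its likelihood at x.
Component likelihoods at x = 8 calls:
  f_I = 2.88855e-06
  f_II = 0.111475
  f_III = 0.1393
  f_IV = 0.136996
Unnormalised posteriors:
  π_I·f_I = 0.32 × 2.88855e-06 = 9.24337e-07
  π_II·f_II = 0.18 × 0.111475 = 0.0200656
  π_III·f_III = 0.19 × 0.1393 = 0.026467
  π_IV·f_IV = 0.31 × 0.136996 = 0.0424689
Evidence: 9.24337e-07 + 0.0200656 + 0.026467 + 0.0424689 = 0.0890023
P(Regime III | 8 calls) ≈ 0.297

0.297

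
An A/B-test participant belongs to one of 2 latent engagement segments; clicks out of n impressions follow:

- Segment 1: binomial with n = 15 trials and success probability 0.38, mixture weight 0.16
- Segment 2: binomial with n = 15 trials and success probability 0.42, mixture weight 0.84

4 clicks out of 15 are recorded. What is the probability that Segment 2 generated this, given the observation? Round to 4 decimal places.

By Bayes' theorem, P(k | x) = π_k f_k(x) / Σ_j π_j f_j(x).
Component likelihoods at x = 4 clicks out of 15:
  p_1 = 0.148107
  p_2 = 0.10613
Prior × likelihood for each component:
  π_1·p_1 = 0.16 × 0.148107 = 0.0236971
  π_2·p_2 = 0.84 × 0.10613 = 0.0891491
Marginal: 0.0236971 + 0.0891491 = 0.112846
P(Segment 2 | 4 clicks out of 15) = 0.0891491 / 0.112846 ≈ 0.7900

0.7900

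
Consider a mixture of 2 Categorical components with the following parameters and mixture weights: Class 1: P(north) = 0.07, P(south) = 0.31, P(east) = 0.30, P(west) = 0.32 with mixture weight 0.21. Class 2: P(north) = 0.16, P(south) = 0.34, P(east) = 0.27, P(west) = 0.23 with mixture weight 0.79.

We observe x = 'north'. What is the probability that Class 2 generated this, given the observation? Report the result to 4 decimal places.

0.8958

By Bayes' theorem, P(k | x) = π_k f_k(x) / Σ_j π_j f_j(x).
Categorical probabilities:
  f_1 = 0.07
  f_2 = 0.16
Multiply by the mixture weights:
  π_1·f_1 = 0.21 × 0.07 = 0.0147
  π_2·f_2 = 0.79 × 0.16 = 0.1264
Denominator: 0.0147 + 0.1264 = 0.1411
Responsibility of Class 2: 0.1264 / 0.1411 ≈ 0.8958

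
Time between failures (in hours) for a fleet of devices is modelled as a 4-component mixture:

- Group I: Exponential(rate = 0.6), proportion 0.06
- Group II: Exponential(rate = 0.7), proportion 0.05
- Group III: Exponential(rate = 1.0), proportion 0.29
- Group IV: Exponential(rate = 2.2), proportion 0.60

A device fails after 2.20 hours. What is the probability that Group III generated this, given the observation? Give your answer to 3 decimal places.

Apply Bayes' rule: the posterior for each component is proportional to its prior times its likelihood at x.
Exponential densities:
  p_I = 0.6·e^(−0.6·2.20) = 0.6·e^(−1.3200) = 0.160281
  p_II = 0.7·e^(−0.7·2.20) = 0.7·e^(−1.5400) = 0.150067
  p_III = 1.0·e^(−1.0·2.20) = 1.0·e^(−2.2000) = 0.110803
  p_IV = 2.2·e^(−2.2·2.20) = 2.2·e^(−4.8400) = 0.0173955
Multiply by the mixture weights:
  π_I·p_I = 0.06 × 0.160281 = 0.00961687
  π_II·p_II = 0.05 × 0.150067 = 0.00750334
  π_III·p_III = 0.29 × 0.110803 = 0.0321329
  π_IV·p_IV = 0.60 × 0.0173955 = 0.0104373
Sum: 0.00961687 + 0.00750334 + 0.0321329 + 0.0104373 = 0.0596904
Responsibility of Group III: 0.0321329 / 0.0596904 ≈ 0.538

0.538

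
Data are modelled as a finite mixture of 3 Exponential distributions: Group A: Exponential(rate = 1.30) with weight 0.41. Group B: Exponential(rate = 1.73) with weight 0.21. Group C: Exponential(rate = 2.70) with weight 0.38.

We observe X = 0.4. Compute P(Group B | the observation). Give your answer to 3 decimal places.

0.215

By Bayes' theorem, P(k | x) = w_k f_k(x) / Σ_j w_j f_j(x).
Evaluate each component's likelihood at the observed value:
  L_A = 1.30·e^(−1.30·0.4) = 1.30·e^(−0.5200) = 0.772877
  L_B = 1.73·e^(−1.73·0.4) = 1.73·e^(−0.6920) = 0.865993
  L_C = 2.70·e^(−2.70·0.4) = 2.70·e^(−1.0800) = 0.916908
Weight by the priors:
  w_A·L_A = 0.41 × 0.772877 = 0.316879
  w_B·L_B = 0.21 × 0.865993 = 0.181859
  w_C·L_C = 0.38 × 0.916908 = 0.348425
Denominator: 0.316879 + 0.181859 + 0.348425 = 0.847163
P(Group B | 0.4) ≈ 0.215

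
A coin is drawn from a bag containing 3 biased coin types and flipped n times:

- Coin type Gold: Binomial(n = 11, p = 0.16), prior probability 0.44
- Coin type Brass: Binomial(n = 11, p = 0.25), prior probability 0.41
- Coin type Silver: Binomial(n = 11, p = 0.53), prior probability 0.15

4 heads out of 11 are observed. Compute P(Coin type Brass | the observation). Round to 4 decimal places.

0.5958

Posterior ∝ prior × likelihood, so P(k | x) ∝ w_k f_k(x); normalise over all components.
Binomial probabilities:
  L_Gold = 0.0638188
  L_Brass = 0.172069
  L_Silver = 0.131918
Prior × likelihood for each component:
  w_Gold·L_Gold = 0.44 × 0.0638188 = 0.0280803
  w_Brass·L_Brass = 0.41 × 0.172069 = 0.0705483
  w_Silver·L_Silver = 0.15 × 0.131918 = 0.0197876
Denominator: 0.0280803 + 0.0705483 + 0.0197876 = 0.118416
Responsibility of Coin type Brass: 0.0705483 / 0.118416 ≈ 0.5958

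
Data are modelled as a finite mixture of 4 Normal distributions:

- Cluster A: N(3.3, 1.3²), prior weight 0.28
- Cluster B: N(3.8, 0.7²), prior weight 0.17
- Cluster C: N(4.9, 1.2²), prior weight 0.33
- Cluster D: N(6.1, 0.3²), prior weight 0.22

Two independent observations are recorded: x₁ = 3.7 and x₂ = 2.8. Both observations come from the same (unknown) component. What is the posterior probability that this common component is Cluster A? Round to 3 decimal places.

By Bayes' theorem, P(k | x) = π_k f_k(x) / Σ_j π_j f_j(x).
Since both observations come from the same component, the likelihood for component k is f_k(x₁)·f_k(x₂).
  L_A = [(1/(1.3·√(2π)))·exp(−(3.7−3.3)²/(2·1.3²)) = 0.306879·exp(-0.04734) = 0.29269] × [0.285] = 0.0834166
  L_B = [(1/(0.7·√(2π)))·exp(−(3.7−3.8)²/(2·0.7²)) = 0.569918·exp(-0.01020) = 0.564132] × [0.205426] = 0.115887
  L_C = [(1/(1.2·√(2π)))·exp(−(3.7−4.9)²/(2·1.2²)) = 0.332452·exp(-0.50000) = 0.201642] × [0.0718978] = 0.0144976
  L_D = [(1/(0.3·√(2π)))·exp(−(3.7−6.1)²/(2·0.3²)) = 1.329808·exp(-32.00000) = 1.68409e-14] × [7.06273e-27] = 1.18943e-40
Multiply by the mixture weights:
  π_A·L_A = 0.28 × 0.0834166 = 0.0233567
  π_B·L_B = 0.17 × 0.115887 = 0.0197008
  π_C·L_C = 0.33 × 0.0144976 = 0.00478422
  π_D·L_D = 0.22 × 1.18943e-40 = 2.61674e-41
Denominator: 0.0233567 + 0.0197008 + 0.00478422 + 2.61674e-41 = 0.0478417
So the posterior for Cluster A is 0.0233567 / 0.0478417 ≈ 0.488.

0.488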